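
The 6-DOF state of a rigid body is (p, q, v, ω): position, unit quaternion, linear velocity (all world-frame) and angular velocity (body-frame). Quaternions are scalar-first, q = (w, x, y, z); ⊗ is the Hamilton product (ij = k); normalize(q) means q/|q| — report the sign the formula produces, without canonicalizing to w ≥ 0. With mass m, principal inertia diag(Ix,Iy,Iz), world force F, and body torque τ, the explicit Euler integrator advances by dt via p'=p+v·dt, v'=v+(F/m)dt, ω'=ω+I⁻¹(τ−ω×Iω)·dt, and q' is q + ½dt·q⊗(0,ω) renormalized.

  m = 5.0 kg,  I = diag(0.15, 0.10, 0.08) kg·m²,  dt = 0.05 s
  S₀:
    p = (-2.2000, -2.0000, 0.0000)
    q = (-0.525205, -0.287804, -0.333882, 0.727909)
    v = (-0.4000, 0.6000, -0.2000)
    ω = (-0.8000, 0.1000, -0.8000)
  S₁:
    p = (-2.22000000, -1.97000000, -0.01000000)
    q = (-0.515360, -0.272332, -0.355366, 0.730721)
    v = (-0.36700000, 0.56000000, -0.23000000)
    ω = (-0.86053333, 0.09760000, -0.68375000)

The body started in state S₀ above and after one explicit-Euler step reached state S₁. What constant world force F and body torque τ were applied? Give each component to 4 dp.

velocity change Δv = (0.03300000, -0.04000000, -0.03000000)
applied force F = (3.3000, -4.0000, -3.0000)
ω₁ − ω₀ = (-0.06053333, -0.00240000, 0.11625000)
precession coupling = (0.0016, 0.0448, 0.0040)
I·α + gyro = (-0.1800, 0.0400, 0.1900)

F = (3.3000, -4.0000, -3.0000)
τ = (-0.1800, 0.0400, 0.1900)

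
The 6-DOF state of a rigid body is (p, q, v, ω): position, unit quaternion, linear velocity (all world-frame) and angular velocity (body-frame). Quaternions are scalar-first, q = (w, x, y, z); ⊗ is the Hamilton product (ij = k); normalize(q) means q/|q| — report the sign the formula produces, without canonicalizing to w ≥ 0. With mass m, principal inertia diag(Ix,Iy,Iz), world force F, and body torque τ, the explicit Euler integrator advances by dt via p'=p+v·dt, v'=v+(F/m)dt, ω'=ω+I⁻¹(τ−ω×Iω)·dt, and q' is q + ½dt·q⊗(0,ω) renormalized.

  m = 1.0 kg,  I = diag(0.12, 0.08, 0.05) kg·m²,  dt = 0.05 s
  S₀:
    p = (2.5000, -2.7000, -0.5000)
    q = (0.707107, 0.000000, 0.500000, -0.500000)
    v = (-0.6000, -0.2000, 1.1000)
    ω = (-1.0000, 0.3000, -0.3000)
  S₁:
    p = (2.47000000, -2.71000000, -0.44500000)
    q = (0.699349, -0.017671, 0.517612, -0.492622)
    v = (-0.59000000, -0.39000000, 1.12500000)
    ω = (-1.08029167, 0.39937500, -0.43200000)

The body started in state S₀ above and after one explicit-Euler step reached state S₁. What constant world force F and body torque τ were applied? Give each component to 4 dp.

rate change Δω = (-0.08029167, 0.09937500, -0.13200000)
I·α + gyro = (-0.1900, 0.1800, -0.1200)
v₁ − v₀ = (0.01000000, -0.19000000, 0.02500000)
m·(v₁−v₀)/dt = (0.2000, -3.8000, 0.5000)

F = (0.2000, -3.8000, 0.5000)
τ = (-0.1900, 0.1800, -0.1200)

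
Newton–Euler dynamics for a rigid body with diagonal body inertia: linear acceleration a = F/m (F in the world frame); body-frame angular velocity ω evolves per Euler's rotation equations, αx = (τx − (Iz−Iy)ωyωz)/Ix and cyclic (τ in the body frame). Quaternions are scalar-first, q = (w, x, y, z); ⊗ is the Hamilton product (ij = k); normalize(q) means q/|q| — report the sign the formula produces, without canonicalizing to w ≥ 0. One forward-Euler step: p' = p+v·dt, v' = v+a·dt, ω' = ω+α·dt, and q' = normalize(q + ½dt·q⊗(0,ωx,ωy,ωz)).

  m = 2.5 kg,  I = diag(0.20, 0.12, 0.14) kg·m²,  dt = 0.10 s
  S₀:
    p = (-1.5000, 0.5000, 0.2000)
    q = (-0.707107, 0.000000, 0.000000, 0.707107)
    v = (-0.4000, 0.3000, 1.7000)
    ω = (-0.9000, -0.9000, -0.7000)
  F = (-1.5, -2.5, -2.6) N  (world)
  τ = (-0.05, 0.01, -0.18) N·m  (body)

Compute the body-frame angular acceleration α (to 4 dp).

ω×(Iω) gyroscopic = (0.0126, 0.0378, -0.0648)
angular accel α = (-0.3130, -0.2317, -0.8229)

α = (-0.3130, -0.2317, -0.8229)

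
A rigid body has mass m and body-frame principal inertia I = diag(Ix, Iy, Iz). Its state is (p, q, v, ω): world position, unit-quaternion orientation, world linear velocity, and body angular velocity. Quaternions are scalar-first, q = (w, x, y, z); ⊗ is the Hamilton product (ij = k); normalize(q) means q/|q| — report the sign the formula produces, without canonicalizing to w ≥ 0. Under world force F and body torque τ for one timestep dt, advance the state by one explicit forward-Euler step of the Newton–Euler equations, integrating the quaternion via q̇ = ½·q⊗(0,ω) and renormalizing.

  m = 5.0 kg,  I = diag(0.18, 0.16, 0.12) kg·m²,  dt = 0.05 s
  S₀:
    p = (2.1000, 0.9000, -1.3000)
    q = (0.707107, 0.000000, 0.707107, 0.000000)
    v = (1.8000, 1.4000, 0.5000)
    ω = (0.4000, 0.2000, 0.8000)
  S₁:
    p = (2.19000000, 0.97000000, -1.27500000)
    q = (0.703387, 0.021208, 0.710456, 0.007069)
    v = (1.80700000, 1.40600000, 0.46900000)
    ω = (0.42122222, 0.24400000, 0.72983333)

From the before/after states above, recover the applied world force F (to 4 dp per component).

F = (0.7000, 0.6000, -3.1000)

v₁ − v₀ = (0.00700000, 0.00600000, -0.03100000)
m·(v₁−v₀)/dt = (0.7000, 0.6000, -3.1000)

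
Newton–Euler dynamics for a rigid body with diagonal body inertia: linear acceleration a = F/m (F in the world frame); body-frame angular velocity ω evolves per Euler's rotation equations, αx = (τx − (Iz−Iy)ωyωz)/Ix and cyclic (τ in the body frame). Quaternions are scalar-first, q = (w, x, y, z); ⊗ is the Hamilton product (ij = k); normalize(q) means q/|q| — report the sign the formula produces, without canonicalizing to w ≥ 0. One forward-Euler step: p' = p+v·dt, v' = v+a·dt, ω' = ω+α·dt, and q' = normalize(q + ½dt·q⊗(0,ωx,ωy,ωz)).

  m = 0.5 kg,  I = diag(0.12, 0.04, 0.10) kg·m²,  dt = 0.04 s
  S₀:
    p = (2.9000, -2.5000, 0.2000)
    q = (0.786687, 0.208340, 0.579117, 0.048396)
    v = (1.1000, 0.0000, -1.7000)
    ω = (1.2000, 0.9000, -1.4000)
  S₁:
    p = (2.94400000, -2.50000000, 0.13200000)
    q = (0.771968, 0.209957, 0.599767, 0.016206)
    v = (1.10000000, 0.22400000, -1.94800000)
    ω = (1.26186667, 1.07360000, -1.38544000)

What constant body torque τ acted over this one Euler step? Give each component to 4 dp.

τ = (0.1100, 0.1400, -0.0500)

Δω = ω₁−ω₀ = (0.06186667, 0.17360000, 0.01456000)
τ = I·(Δω/dt) + ω₀×(Iω₀) = (0.1100, 0.1400, -0.0500)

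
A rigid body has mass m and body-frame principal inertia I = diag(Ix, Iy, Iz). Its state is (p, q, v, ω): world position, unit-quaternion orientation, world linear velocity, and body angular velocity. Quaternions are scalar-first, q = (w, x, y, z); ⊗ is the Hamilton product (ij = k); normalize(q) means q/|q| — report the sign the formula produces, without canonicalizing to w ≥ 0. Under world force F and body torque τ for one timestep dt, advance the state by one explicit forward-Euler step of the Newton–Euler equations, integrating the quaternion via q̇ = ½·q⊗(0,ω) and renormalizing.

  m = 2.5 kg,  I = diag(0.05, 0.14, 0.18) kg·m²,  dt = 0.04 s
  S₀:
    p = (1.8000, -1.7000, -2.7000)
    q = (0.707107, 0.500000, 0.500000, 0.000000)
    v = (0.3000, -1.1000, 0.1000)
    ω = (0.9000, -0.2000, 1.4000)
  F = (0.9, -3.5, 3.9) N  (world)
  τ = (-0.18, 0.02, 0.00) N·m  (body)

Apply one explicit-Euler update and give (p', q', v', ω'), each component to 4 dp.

p' = (1.8120, -1.7440, -2.6960)
q' = (0.6997, 0.5264, 0.4829, 0.0088)
v' = (0.3144, -1.1560, 0.1624)
ω' = (0.7650, -0.1475, 1.4036)

linear accel F/m = (0.3600, -1.4000, 1.5600)
p + v·dt = (1.8120, -1.7440, -2.6960)
new velocity v' = (0.3144, -1.1560, 0.1624)
ω×(Iω) gyroscopic = (-0.0112, -0.1638, -0.0162)
angular accel α = (-3.3760, 1.3129, 0.0900)
ω' = ω + α·dt = (0.7650, -0.1475, 1.4036)
q⊗(0,ω) = (-0.3500000, 1.3363963, -0.8414214, 0.4399498)
q + ½dt·q⊗(0,ω), renormalized = (0.6997, 0.5264, 0.4829, 0.0088)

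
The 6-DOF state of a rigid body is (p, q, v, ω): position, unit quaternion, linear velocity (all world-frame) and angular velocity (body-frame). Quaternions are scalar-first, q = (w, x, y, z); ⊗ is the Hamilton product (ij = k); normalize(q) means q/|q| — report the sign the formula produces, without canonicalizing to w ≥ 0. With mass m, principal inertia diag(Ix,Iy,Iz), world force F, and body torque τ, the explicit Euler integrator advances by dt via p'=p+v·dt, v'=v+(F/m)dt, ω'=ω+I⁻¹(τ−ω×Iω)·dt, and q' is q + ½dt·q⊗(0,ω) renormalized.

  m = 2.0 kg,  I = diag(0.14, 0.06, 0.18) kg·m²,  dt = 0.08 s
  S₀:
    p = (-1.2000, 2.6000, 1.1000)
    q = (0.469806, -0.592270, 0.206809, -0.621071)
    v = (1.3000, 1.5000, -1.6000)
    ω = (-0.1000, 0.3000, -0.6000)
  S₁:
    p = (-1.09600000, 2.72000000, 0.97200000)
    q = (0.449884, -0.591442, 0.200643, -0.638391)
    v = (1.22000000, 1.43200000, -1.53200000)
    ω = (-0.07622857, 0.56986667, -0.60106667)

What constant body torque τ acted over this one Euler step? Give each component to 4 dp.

τ = (0.0200, 0.2000, 0.0000)

rate change Δω = (0.02377143, 0.26986667, -0.00106667)
ω₀×(Iω₀) = (-0.0216, -0.0024, 0.0024)
applied torque τ = (0.0200, 0.2000, 0.0000)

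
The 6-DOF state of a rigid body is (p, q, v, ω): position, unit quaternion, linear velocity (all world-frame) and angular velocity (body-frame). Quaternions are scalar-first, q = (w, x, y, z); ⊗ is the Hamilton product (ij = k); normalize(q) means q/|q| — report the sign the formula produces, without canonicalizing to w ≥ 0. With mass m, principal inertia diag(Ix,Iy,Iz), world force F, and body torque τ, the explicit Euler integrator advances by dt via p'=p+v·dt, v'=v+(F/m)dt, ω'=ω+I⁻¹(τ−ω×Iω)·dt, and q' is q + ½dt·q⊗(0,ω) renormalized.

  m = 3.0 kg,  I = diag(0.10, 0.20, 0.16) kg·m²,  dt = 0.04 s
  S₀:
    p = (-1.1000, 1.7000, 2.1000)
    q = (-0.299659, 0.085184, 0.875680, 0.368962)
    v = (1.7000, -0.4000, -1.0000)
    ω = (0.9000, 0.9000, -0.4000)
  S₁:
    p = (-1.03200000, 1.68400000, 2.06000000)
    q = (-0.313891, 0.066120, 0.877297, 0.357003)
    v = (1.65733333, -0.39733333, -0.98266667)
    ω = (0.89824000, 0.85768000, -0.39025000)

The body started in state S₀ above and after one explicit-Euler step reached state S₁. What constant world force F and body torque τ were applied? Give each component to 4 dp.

velocity change Δv = (-0.04266667, 0.00266667, 0.01733333)
F = m·Δv/dt = (-3.2000, 0.2000, 1.3000)
Δω = ω₁−ω₀ = (-0.00176000, -0.04232000, 0.00975000)
applied torque τ = (0.0100, -0.1900, 0.1200)

F = (-3.2000, 0.2000, 1.3000)
τ = (0.0100, -0.1900, 0.1200)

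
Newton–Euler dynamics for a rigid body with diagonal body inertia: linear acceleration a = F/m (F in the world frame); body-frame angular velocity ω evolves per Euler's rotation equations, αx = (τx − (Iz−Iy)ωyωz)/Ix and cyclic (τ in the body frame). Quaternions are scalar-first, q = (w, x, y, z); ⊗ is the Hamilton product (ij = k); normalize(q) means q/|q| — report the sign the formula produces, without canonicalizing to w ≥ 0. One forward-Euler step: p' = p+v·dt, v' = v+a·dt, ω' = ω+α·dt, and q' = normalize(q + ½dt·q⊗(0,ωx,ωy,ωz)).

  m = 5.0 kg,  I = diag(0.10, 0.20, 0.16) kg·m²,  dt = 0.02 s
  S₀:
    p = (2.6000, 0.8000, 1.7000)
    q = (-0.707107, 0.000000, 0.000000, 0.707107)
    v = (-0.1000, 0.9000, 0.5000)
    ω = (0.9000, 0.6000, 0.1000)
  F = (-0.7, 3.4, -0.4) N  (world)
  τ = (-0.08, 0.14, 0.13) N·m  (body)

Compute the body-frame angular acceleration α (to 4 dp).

α = (-0.7760, 0.7270, 0.4750)

gyro term ω×Iω = (-0.0024, -0.0054, 0.0540)
α = I⁻¹(τ − ω×Iω) = (-0.7760, 0.7270, 0.4750)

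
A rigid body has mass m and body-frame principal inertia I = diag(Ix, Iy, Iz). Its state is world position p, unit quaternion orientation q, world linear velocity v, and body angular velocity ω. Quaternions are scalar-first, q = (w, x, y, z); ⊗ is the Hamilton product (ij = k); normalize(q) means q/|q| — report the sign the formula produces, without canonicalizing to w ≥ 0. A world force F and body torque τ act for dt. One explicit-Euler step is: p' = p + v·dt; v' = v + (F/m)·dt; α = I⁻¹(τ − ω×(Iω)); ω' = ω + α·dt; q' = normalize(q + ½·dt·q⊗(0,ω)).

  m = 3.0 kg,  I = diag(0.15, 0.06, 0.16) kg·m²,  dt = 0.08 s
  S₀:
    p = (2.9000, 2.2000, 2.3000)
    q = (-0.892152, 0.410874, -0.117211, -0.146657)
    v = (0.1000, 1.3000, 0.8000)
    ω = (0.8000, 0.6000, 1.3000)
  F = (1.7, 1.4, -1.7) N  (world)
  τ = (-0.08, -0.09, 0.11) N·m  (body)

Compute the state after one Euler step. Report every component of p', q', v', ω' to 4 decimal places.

p' = (2.9080, 2.3040, 2.3640)
q' = (-0.8929, 0.3789, -0.1643, -0.1791)
v' = (0.1453, 1.3373, 0.7547)
ω' = (0.7157, 0.4939, 1.3766)

precession coupling ω×(Iω) = (0.0780, -0.0104, -0.0432)
α = I⁻¹(τ − ω×Iω) = (-1.0533, -1.3267, 0.9575)
ω + α·dt = (0.7157, 0.4939, 1.3766)
q⊗(0,ω) = (-0.0677185, -0.7781017, -1.1867530, -0.8195044)
q + ½dt·q⊗(0,ω), renormalized = (-0.8929, 0.3789, -0.1643, -0.1791)
a = F/m = (0.5667, 0.4667, -0.5667)
p + v·dt = (2.9080, 2.3040, 2.3640)
v' = v + a·dt = (0.1453, 1.3373, 0.7547)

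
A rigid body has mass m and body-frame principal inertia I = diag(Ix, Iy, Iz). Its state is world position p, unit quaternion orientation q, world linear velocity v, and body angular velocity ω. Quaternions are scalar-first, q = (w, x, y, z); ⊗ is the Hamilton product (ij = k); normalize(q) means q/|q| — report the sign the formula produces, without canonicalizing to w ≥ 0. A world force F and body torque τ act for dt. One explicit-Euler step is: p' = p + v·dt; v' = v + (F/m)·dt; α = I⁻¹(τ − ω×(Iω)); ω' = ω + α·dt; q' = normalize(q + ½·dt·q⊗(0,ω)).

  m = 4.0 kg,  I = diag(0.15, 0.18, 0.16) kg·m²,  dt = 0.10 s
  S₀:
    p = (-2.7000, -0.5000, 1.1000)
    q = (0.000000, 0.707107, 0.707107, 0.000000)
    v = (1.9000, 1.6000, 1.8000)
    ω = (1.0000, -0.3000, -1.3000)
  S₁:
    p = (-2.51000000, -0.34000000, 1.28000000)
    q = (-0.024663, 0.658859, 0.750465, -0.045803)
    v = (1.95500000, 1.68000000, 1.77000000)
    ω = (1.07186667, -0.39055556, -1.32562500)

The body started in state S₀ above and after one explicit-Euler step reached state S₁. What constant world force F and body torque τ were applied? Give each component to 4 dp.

ω₁ − ω₀ = (0.07186667, -0.09055556, -0.02562500)
ω₀×(Iω₀) = (-0.0078, 0.0130, -0.0090)
I·α + gyro = (0.1000, -0.1500, -0.0500)
v₁ − v₀ = (0.05500000, 0.08000000, -0.03000000)
F = m·Δv/dt = (2.2000, 3.2000, -1.2000)

F = (2.2000, 3.2000, -1.2000)
τ = (0.1000, -0.1500, -0.0500)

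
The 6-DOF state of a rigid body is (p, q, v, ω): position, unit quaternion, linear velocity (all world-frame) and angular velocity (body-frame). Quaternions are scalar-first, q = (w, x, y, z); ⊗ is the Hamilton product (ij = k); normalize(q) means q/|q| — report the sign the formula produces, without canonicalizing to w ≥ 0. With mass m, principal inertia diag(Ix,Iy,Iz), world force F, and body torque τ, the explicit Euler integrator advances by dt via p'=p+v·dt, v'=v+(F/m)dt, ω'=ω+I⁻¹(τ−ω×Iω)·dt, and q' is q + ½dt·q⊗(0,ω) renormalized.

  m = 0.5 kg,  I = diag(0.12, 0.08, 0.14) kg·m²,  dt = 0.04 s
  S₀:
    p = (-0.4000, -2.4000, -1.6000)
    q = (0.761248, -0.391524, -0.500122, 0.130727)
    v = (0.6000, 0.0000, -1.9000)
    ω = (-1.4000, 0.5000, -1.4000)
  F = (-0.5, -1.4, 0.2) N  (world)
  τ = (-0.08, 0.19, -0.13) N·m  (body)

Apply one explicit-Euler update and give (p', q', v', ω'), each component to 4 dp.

p' = (-0.3760, -2.4000, -1.6760)
q' = (0.7583, -0.3998, -0.5067, 0.0914)
v' = (0.5600, -0.1120, -1.8840)
ω' = (-1.4127, 0.6146, -1.4451)

ω×(Iω) gyroscopic = (-0.0420, -0.0392, 0.0280)
α = I⁻¹(τ − ω×Iω) = (-0.3167, 2.8650, -1.1286)
ω + α·dt = (-1.4127, 0.6146, -1.4451)
q⊗(0,ω) = (-0.1150548, -0.4309399, -0.3505274, -1.9616800)
updated quaternion q' = (0.7583, -0.3998, -0.5067, 0.0914)
a = (-1.0000, -2.8000, 0.4000)
p + v·dt = (-0.3760, -2.4000, -1.6760)
v + (F/m)dt = (0.5600, -0.1120, -1.8840)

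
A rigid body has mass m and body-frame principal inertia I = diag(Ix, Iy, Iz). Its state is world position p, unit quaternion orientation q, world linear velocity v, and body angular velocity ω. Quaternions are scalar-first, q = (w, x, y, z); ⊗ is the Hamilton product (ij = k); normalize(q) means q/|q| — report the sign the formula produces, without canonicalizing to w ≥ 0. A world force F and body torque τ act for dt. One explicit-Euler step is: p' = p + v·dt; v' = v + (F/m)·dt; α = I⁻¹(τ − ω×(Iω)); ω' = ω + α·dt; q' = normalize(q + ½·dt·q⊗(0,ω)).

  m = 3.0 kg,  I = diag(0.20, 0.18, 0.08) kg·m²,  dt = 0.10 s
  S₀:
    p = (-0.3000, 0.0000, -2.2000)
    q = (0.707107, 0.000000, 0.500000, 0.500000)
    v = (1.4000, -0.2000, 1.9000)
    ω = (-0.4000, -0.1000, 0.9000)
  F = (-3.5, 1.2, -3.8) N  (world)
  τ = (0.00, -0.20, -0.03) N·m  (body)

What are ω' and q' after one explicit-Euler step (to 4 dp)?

ω' = (-0.4045, -0.1871, 0.8635)
q' = (0.6863, 0.0108, 0.4859, 0.5412)

ω×(Iω) gyroscopic = (0.0090, -0.0432, -0.0008)
angular accel α = (-0.0450, -0.8711, -0.3650)
new body rate ω' = (-0.4045, -0.1871, 0.8635)
Hamilton product q⊗(0,ω) = (-0.4000000, 0.2171572, -0.2707107, 0.8363963)
updated quaternion q' = (0.6863, 0.0108, 0.4859, 0.5412)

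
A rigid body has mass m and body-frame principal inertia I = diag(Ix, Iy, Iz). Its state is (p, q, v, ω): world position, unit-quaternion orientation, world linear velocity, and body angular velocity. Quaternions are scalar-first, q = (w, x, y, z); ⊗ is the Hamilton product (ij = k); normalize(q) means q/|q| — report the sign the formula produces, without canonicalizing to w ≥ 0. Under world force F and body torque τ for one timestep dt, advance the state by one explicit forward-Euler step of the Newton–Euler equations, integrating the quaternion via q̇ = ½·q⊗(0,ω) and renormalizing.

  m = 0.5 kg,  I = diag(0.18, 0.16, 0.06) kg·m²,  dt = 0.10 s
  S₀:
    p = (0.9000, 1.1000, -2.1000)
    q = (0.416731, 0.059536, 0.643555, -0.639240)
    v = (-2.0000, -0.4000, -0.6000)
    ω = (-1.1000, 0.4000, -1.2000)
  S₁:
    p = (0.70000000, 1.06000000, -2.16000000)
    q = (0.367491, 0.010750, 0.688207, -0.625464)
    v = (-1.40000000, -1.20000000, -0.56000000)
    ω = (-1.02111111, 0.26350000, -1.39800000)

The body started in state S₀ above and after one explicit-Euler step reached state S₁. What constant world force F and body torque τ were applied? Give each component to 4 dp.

v₁ − v₀ = (0.60000000, -0.80000000, 0.04000000)
applied force F = (3.0000, -4.0000, 0.2000)
ω₁ − ω₀ = (0.07888889, -0.13650000, -0.19800000)
gyro term ω₀×Iω₀ = (0.0480, 0.1584, 0.0088)
I·α + gyro = (0.1900, -0.0600, -0.1100)

F = (3.0000, -4.0000, 0.2000)
τ = (0.1900, -0.0600, -0.1100)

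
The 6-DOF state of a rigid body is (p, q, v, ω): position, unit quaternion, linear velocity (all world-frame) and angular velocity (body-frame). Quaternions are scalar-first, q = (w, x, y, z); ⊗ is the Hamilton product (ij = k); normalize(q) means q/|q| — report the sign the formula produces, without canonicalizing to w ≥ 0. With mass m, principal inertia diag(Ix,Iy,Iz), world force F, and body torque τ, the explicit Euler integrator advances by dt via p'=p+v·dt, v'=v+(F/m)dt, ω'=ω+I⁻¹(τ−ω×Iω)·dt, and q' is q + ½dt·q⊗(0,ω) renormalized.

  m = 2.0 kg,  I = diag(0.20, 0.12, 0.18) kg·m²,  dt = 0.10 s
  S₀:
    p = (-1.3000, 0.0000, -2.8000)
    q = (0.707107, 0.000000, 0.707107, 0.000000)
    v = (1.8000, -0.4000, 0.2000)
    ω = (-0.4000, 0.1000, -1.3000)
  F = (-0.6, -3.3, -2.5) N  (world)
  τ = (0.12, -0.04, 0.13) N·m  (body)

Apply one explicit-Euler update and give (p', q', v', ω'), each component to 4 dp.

a = (-0.3000, -1.6500, -1.2500)
p + v·dt = (-1.1200, -0.0400, -2.7800)
v' = v + a·dt = (1.7700, -0.5650, 0.0750)
(τ − ω×Iω)/I = (0.6390, -0.4200, 0.7044)
ω + α·dt = (-0.3361, 0.0580, -1.2296)
q⊗(0,ω) = (-0.0707107, -1.2020819, 0.0707107, -0.6363963)
updated quaternion q' = (0.7019, -0.0600, 0.7090, -0.0317)

p' = (-1.1200, -0.0400, -2.7800)
q' = (0.7019, -0.0600, 0.7090, -0.0317)
v' = (1.7700, -0.5650, 0.0750)
ω' = (-0.3361, 0.0580, -1.2296)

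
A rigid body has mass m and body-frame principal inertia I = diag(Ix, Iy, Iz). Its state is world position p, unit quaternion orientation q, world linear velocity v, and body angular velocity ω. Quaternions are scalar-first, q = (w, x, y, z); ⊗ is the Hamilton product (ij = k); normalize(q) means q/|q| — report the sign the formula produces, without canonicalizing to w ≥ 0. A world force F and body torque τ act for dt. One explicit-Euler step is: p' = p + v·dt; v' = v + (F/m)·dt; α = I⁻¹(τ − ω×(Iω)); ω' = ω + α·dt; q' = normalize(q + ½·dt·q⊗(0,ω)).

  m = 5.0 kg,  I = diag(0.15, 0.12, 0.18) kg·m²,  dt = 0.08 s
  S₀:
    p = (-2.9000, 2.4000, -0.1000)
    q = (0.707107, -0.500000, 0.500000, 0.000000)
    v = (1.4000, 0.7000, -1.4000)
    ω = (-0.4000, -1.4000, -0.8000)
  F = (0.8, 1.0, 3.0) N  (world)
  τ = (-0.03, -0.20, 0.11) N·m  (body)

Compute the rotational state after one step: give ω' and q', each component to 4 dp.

ω' = (-0.4518, -1.5269, -0.7436)
q' = (0.7255, -0.5262, 0.4434, 0.0133)

ω×(Iω) gyroscopic = (0.0672, -0.0096, -0.0168)
angular accel α = (-0.6480, -1.5867, 0.7044)
ω' = ω + α·dt = (-0.4518, -1.5269, -0.7436)
Hamilton product q⊗(0,ω) = (0.5000000, -0.6828428, -1.3899498, 0.3343144)
updated quaternion q' = (0.7255, -0.5262, 0.4434, 0.0133)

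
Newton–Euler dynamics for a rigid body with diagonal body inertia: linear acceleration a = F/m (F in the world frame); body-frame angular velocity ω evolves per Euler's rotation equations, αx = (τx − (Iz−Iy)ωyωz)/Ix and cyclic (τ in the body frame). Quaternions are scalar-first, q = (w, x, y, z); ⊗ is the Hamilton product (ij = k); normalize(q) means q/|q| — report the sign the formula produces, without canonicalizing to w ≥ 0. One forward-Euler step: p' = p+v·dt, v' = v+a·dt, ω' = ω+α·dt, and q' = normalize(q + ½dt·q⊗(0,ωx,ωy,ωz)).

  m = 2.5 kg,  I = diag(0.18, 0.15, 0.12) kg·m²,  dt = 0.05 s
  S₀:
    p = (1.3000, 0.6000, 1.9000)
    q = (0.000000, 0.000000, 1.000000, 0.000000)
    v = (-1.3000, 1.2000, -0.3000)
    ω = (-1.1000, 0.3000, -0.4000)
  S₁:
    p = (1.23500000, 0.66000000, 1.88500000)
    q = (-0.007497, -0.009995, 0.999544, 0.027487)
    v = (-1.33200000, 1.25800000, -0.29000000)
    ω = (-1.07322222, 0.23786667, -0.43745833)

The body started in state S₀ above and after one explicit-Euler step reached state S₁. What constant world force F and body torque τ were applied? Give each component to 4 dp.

F = (-1.6000, 2.9000, 0.5000)
τ = (0.1000, -0.1600, -0.0800)

ω₁ − ω₀ = (0.02677778, -0.06213333, -0.03745833)
precession coupling = (0.0036, 0.0264, 0.0099)
τ = I·(Δω/dt) + ω₀×(Iω₀) = (0.1000, -0.1600, -0.0800)
v₁ − v₀ = (-0.03200000, 0.05800000, 0.01000000)
m·(v₁−v₀)/dt = (-1.6000, 2.9000, 0.5000)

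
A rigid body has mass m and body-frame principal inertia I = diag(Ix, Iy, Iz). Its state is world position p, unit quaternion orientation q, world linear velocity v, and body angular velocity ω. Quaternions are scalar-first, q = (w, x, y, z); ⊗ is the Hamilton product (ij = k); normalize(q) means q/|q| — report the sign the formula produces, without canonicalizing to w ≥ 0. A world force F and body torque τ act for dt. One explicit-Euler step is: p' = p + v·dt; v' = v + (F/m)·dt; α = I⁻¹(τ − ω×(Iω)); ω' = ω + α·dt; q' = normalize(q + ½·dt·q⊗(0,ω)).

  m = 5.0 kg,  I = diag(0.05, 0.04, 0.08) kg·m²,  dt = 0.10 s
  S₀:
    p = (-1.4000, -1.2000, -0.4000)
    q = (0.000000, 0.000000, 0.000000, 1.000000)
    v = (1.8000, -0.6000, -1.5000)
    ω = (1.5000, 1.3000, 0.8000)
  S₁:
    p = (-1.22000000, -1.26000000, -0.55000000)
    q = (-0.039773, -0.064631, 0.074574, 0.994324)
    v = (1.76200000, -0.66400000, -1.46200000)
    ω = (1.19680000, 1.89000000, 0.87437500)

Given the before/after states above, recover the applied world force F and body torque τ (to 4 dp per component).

Δω = ω₁−ω₀ = (-0.30320000, 0.59000000, 0.07437500)
ω₀×(Iω₀) = (0.0416, -0.0360, -0.0195)
I·α + gyro = (-0.1100, 0.2000, 0.0400)
v₁ − v₀ = (-0.03800000, -0.06400000, 0.03800000)
m·(v₁−v₀)/dt = (-1.9000, -3.2000, 1.9000)

F = (-1.9000, -3.2000, 1.9000)
τ = (-0.1100, 0.2000, 0.0400)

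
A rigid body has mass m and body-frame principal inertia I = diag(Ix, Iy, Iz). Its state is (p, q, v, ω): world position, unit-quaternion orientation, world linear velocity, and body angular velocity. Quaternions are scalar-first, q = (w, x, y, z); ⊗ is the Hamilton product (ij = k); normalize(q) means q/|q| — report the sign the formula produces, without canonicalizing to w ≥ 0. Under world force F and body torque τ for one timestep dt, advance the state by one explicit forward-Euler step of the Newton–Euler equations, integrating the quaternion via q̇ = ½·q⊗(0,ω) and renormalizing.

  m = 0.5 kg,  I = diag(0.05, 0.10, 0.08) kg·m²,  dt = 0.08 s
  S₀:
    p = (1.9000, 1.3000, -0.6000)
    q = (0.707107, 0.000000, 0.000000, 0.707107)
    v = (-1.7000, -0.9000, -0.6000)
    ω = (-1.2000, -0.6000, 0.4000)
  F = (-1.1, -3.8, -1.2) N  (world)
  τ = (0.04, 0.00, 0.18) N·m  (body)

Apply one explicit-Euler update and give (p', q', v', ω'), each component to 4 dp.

p' = (1.7640, 1.2280, -0.6480)
q' = (0.6947, -0.0169, -0.0508, 0.7173)
v' = (-1.8760, -1.5080, -0.7920)
ω' = (-1.1437, -0.6115, 0.5440)

precession coupling ω×(Iω) = (0.0048, 0.0144, 0.0360)
α = I⁻¹(τ − ω×Iω) = (0.7040, -0.1440, 1.8000)
new body rate ω' = (-1.1437, -0.6115, 0.5440)
q⊗(0,ω) = (-0.2828428, -0.4242642, -1.2727926, 0.2828428)
q' = normalize(q + ½dt·q⊗(0,ω)) = (0.6947, -0.0169, -0.0508, 0.7173)
linear accel F/m = (-2.2000, -7.6000, -2.4000)
p' = p + v·dt = (1.7640, 1.2280, -0.6480)
v + (F/m)dt = (-1.8760, -1.5080, -0.7920)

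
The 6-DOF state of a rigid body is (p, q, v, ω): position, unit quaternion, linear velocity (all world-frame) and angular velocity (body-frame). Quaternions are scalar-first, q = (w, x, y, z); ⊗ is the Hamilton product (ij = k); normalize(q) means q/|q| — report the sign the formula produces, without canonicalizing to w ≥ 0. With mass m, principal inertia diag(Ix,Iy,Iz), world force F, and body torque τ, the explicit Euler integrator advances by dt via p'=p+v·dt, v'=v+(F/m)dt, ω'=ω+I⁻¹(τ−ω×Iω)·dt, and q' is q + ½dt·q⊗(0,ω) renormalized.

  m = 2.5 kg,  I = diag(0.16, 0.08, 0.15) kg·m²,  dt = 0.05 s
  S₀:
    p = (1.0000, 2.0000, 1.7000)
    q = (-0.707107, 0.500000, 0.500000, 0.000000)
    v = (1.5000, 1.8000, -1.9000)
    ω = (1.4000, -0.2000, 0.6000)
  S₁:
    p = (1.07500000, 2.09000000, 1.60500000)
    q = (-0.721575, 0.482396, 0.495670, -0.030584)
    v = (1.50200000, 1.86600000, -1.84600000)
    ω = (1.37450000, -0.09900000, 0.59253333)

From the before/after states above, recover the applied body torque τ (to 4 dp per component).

rate change Δω = (-0.02550000, 0.10100000, -0.00746667)
ω₀×(Iω₀) = (-0.0084, 0.0084, 0.0224)
applied torque τ = (-0.0900, 0.1700, 0.0000)

τ = (-0.0900, 0.1700, 0.0000)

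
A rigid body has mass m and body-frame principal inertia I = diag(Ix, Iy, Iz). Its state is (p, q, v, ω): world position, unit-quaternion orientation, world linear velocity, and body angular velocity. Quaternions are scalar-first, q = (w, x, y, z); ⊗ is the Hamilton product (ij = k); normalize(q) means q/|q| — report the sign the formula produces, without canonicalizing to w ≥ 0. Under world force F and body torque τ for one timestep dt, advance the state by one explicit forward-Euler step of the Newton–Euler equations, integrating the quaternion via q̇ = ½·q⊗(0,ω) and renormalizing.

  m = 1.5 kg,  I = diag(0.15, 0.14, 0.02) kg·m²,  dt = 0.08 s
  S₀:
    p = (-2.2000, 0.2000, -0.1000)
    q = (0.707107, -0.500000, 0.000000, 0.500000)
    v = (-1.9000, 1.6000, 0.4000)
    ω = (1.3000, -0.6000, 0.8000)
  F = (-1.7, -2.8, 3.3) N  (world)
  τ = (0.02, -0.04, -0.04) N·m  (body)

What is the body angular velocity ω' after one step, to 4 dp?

ω' = (1.2799, -0.7001, 0.6088)

angular accel α = (-0.2507, -1.2514, -2.3900)
ω + α·dt = (1.2799, -0.7001, 0.6088)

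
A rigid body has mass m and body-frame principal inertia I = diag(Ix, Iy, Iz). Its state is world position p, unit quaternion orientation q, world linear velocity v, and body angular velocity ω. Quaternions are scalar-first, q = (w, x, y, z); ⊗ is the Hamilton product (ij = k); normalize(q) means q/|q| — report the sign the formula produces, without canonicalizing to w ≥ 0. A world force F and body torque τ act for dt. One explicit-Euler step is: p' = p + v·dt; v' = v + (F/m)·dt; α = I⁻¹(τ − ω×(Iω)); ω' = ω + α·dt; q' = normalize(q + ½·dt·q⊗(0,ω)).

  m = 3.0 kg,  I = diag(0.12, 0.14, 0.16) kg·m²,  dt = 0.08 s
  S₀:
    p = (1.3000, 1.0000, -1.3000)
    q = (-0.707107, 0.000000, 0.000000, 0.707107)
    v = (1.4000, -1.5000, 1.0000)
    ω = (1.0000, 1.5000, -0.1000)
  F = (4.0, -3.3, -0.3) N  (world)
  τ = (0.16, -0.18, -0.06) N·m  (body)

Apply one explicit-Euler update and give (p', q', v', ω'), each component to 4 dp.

p' = (1.4120, 0.8800, -1.2200)
q' = (-0.7024, -0.0705, -0.0141, 0.7081)
v' = (1.5067, -1.5880, 0.9920)
ω' = (1.1087, 1.3949, -0.1450)

p' = p + v·dt = (1.4120, 0.8800, -1.2200)
v + (F/m)dt = (1.5067, -1.5880, 0.9920)
α = I⁻¹(τ − ω×Iω) = (1.3583, -1.3143, -0.5625)
new body rate ω' = (1.1087, 1.3949, -0.1450)
Hamilton product q⊗(0,ω) = (0.0707107, -1.7677675, -0.3535535, 0.0707107)
q' = normalize(q + ½dt·q⊗(0,ω)) = (-0.7024, -0.0705, -0.0141, 0.7081)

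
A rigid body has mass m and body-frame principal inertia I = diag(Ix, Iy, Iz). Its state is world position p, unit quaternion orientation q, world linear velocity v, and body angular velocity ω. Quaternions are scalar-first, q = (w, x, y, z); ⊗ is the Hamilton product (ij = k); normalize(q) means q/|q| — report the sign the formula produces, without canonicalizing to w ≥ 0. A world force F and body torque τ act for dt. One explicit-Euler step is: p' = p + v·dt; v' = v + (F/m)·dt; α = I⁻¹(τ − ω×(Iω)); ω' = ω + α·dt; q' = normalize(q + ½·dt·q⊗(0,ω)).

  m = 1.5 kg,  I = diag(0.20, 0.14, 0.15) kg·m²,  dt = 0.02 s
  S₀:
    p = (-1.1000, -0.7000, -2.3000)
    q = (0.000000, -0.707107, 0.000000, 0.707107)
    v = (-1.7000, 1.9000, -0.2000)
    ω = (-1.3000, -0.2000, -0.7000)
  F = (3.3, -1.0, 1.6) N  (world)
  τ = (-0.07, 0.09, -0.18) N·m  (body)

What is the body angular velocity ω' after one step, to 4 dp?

(τ − ω×Iω)/I = (-0.3570, 0.3179, -1.0960)
ω' = ω + α·dt = (-1.3071, -0.1936, -0.7219)

ω' = (-1.3071, -0.1936, -0.7219)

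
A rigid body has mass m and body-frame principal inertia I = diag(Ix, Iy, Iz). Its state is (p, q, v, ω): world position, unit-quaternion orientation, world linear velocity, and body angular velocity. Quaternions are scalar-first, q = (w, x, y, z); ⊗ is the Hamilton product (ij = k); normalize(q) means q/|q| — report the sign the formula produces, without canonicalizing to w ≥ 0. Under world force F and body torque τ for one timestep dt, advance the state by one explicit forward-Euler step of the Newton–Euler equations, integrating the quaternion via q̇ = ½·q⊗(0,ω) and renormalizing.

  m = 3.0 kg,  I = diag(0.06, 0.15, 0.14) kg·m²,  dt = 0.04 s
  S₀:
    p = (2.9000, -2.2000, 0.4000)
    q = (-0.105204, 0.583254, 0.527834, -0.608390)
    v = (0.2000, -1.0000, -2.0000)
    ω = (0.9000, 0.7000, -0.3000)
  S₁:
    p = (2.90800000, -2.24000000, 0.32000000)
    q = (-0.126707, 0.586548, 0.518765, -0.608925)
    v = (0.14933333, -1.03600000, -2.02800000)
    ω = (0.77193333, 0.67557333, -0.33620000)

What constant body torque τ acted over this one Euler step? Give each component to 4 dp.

rate change Δω = (-0.12806667, -0.02442667, -0.03620000)
ω₀×(Iω₀) = (0.0021, 0.0216, 0.0567)
τ = I·(Δω/dt) + ω₀×(Iω₀) = (-0.1900, -0.0700, -0.0700)

τ = (-0.1900, -0.0700, -0.0700)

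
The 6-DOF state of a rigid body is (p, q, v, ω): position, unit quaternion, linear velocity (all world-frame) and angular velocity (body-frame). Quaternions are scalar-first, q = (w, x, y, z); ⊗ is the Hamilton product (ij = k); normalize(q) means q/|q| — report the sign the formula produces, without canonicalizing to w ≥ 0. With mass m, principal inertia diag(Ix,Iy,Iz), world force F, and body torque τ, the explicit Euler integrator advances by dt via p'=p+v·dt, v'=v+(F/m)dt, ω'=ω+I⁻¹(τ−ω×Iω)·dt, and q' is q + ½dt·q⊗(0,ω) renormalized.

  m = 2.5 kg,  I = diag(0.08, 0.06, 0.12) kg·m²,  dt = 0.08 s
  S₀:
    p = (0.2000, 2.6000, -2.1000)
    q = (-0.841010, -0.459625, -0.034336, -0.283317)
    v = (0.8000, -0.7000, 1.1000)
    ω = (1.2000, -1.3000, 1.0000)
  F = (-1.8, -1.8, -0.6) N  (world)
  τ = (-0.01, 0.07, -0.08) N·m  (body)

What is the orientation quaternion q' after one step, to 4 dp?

2q̇ = q⊗(0,ω) = (0.7902302, -1.4118601, 1.2129576, -0.2022943)
q + ½dt·q⊗(0,ω), renormalized = (-0.8067, -0.5144, 0.0141, -0.2905)

q' = (-0.8067, -0.5144, 0.0141, -0.2905)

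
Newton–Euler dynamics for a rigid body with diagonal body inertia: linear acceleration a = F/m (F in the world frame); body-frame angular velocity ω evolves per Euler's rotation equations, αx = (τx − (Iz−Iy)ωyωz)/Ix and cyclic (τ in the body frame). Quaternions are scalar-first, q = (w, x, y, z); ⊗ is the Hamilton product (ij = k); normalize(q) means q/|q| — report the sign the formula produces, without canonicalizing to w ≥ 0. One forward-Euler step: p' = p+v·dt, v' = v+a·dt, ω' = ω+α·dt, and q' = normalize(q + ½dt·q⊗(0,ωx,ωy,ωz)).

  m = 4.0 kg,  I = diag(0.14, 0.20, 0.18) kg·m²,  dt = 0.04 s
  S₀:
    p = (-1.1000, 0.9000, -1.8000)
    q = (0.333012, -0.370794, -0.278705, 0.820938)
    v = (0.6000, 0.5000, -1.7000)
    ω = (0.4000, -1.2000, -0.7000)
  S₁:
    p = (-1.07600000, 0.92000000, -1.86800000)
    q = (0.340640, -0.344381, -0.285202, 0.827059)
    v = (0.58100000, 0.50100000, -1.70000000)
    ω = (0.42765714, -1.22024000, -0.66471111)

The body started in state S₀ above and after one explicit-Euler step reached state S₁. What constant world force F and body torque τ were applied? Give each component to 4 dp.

F = (-1.9000, 0.1000, 0.0000)
τ = (0.0800, -0.0900, 0.1300)

ω₁ − ω₀ = (0.02765714, -0.02024000, 0.03528889)
gyro term ω₀×Iω₀ = (-0.0168, 0.0112, -0.0288)
applied torque τ = (0.0800, -0.0900, 0.1300)
v₁ − v₀ = (-0.01900000, 0.00100000, 0.00000000)
F = m·Δv/dt = (-1.9000, 0.1000, 0.0000)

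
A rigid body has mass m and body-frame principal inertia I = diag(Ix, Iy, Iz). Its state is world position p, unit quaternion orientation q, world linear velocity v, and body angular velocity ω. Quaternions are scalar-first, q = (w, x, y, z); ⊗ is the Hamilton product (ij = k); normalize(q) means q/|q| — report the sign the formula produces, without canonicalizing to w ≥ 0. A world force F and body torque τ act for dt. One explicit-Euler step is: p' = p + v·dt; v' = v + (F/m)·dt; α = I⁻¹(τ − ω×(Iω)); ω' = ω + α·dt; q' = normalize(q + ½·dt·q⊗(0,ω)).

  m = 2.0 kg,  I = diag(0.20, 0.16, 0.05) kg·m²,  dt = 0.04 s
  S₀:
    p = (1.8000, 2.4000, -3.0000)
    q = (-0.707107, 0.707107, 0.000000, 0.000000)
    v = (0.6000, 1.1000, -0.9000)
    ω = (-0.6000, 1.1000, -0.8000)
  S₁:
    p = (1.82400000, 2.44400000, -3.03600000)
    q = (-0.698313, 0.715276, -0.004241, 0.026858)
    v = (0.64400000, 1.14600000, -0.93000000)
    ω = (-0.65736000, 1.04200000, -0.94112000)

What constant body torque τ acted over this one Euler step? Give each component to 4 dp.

τ = (-0.1900, -0.1600, -0.1500)

rate change Δω = (-0.05736000, -0.05800000, -0.14112000)
applied torque τ = (-0.1900, -0.1600, -0.1500)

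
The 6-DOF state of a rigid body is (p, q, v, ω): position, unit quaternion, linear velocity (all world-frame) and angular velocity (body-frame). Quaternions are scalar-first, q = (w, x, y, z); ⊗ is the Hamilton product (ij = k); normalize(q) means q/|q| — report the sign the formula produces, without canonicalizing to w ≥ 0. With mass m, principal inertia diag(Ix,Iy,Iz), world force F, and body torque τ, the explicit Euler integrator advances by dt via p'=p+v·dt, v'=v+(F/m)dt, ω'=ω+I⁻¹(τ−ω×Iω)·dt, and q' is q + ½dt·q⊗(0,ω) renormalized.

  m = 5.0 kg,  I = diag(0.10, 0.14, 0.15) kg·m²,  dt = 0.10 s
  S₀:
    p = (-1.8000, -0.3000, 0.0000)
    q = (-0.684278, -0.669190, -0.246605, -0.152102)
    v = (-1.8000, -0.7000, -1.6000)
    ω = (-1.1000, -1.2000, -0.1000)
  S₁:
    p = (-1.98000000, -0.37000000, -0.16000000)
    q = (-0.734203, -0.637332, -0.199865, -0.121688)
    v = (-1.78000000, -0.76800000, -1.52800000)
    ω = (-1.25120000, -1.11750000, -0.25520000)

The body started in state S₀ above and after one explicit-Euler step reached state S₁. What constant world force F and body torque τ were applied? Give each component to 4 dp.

F = (1.0000, -3.4000, 3.6000)
τ = (-0.1500, 0.1100, -0.1800)

Δv = v₁−v₀ = (0.02000000, -0.06800000, 0.07200000)
applied force F = (1.0000, -3.4000, 3.6000)
ω₁ − ω₀ = (-0.15120000, 0.08250000, -0.15520000)
ω₀×(Iω₀) = (0.0012, -0.0055, 0.0528)
τ = I·(Δω/dt) + ω₀×(Iω₀) = (-0.1500, 0.1100, -0.1800)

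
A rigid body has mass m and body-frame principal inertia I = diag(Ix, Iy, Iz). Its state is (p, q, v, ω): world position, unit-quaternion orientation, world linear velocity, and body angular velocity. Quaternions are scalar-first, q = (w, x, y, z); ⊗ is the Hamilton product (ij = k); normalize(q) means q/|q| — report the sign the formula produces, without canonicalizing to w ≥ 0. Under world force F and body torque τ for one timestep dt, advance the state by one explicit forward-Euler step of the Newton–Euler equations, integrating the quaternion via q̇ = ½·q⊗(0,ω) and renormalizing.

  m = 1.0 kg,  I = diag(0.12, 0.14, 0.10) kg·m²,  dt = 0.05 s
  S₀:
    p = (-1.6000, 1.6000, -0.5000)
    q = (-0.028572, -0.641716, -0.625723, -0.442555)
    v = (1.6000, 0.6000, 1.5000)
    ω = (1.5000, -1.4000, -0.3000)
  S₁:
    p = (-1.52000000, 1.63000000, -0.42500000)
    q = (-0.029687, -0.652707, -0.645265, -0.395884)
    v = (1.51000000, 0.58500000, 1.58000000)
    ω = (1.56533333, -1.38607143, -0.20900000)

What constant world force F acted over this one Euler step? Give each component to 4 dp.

v₁ − v₀ = (-0.09000000, -0.01500000, 0.08000000)
F = m·Δv/dt = (-1.8000, -0.3000, 1.6000)

F = (-1.8000, -0.3000, 1.6000)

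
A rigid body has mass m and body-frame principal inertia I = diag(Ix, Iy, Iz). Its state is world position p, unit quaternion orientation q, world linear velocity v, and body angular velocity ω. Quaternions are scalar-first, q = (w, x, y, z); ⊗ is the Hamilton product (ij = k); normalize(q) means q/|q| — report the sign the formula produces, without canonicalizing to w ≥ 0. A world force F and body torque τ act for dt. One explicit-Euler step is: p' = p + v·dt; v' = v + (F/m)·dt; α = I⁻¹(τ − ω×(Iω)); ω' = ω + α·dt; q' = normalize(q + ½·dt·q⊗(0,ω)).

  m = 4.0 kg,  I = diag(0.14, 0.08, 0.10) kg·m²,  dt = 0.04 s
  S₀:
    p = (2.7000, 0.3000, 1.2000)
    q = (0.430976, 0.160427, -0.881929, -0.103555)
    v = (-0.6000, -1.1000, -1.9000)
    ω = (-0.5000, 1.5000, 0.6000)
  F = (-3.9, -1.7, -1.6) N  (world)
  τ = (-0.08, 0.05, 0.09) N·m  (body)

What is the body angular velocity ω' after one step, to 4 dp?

precession coupling ω×(Iω) = (0.0180, -0.0120, 0.0450)
(τ − ω×Iω)/I = (-0.7000, 0.7750, 0.4500)
ω + α·dt = (-0.5280, 1.5310, 0.6180)

ω' = (-0.5280, 1.5310, 0.6180)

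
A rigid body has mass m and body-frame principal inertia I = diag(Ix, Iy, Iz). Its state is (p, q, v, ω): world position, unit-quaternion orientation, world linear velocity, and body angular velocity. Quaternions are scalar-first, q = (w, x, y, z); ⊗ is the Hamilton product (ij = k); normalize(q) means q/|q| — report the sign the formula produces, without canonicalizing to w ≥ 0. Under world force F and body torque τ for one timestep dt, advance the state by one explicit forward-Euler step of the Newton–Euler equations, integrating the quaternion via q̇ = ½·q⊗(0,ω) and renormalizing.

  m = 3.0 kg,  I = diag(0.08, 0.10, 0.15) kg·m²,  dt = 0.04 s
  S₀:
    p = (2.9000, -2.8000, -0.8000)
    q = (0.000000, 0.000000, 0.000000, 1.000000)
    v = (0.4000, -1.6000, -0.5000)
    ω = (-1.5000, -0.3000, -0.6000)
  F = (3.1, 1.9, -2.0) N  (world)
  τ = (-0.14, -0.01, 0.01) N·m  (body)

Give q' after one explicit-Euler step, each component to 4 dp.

q' = (0.0120, 0.0060, -0.0300, 0.9995)

Hamilton product q⊗(0,ω) = (0.6000000, 0.3000000, -1.5000000, 0.0000000)
q + ½dt·q⊗(0,ω), renormalized = (0.0120, 0.0060, -0.0300, 0.9995)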